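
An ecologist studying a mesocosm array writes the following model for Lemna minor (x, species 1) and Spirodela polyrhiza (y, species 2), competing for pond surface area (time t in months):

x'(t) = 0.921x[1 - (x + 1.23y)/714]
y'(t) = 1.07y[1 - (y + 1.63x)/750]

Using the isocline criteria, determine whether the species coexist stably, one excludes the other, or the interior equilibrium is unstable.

unstable coexistence (outcome depends on initial conditions)

Compare the nullcline intercepts: K1/α12 = 714/1.23 = 580 < K2 = 750; K2/α21 = 750/1.63 = 460 < K1 = 714.
Since both are reversed, neither can invade when rare; the interior point is a saddle.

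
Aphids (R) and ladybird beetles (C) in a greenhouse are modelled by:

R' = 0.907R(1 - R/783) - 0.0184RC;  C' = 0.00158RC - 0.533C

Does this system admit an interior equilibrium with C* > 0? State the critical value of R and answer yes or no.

The predator equation gives dC/dt > 0 only when R > 0.533/0.00158 = 337.
Without the predator, R → K = 783. Since 783 > 337, the predator can invade and persist.

Threshold R = 337; K > 337, so yes, the predator persists.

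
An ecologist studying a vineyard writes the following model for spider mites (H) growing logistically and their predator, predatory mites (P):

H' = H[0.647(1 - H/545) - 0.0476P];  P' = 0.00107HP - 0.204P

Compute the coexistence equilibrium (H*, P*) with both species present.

H* ≈ 191, P* ≈ 8.84

From dP/dt = 0 with P > 0: 0.00107H* = 0.204, so H* = 191.
Substitute into dH/dt = 0: 0.647(1 - 191/545) = 0.0476P*.
The bracket is 0.65, giving P* = 0.421/0.0476 = 8.84.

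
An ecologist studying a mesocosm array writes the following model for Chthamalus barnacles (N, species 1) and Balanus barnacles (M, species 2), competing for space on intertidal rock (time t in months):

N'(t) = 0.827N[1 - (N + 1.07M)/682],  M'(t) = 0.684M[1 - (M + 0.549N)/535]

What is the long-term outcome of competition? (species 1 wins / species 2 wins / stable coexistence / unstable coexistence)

Compare the nullcline intercepts: K1/α12 = 682/1.07 = 637 > K2 = 535; K2/α21 = 535/0.549 = 974 > K1 = 682.
Since both inequalities hold, each species can invade when rare, so the interior equilibrium is stable.

stable coexistence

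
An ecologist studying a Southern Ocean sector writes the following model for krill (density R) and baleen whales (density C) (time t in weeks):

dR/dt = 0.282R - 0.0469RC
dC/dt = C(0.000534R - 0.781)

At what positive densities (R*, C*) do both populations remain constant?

R* ≈ 1460, C* ≈ 6.01

Set dC/dt = 0 with C > 0: 0.000534R - 0.781 = 0, so R* = 0.781/0.000534 = 1460.
Set dR/dt = 0 with R > 0: 0.282 - 0.0469C = 0, so C* = 0.282/0.0469 = 6.01.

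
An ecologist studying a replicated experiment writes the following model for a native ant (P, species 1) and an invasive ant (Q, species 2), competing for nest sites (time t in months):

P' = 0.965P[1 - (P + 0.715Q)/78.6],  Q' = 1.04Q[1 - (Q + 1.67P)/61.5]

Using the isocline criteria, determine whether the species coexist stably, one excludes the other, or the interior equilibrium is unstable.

species 1 excludes species 2

Compare the nullcline intercepts: K1/α12 = 78.6/0.715 = 110 > K2 = 61.5; K2/α21 = 61.5/1.67 = 36.8 < K1 = 78.6.
Since the inequalities point opposite ways, species 1 can invade but species 2 cannot.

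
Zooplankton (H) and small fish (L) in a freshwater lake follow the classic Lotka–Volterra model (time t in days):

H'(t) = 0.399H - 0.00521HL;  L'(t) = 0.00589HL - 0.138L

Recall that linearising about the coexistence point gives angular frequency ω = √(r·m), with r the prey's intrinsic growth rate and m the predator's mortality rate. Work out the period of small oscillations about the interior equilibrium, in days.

T ≈ 26.8 days

Here r = 0.399 and m = 0.138, so r·m = 0.0551.
ω = √0.0551 = 0.235 per day, hence T = 2π/ω ≈ 26.8 days.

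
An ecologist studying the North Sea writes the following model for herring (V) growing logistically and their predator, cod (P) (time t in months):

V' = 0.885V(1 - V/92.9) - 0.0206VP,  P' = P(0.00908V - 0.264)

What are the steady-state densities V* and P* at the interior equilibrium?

From dP/dt = 0 with P > 0: 0.00908V* = 0.264, so V* = 29.1.
Substitute into dV/dt = 0: 0.885(1 - 29.1/92.9) = 0.0206P*.
The bracket is 0.687, giving P* = 0.608/0.0206 = 29.5.

V* ≈ 29.1, P* ≈ 29.5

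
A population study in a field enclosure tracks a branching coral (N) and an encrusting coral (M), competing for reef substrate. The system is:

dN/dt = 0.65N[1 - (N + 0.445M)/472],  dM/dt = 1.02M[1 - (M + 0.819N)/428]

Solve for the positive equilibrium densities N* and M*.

Setting both brackets to zero gives the nullclines N + 0.445M = 472 and 0.819N + M = 428.
Substituting M = 428 - 0.819N into the first: N(1 - 0.445·0.819) = 472 - 0.445·428.
So N* = 282/0.636 = 443, and then M* = 428 - 0.819·443 = 65.2.

N* ≈ 443, M* ≈ 65.2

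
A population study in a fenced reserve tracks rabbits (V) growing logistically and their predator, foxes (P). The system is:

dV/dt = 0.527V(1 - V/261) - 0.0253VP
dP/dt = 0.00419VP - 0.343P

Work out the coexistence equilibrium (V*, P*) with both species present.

V* ≈ 81.9, P* ≈ 14.3

From dP/dt = 0 with P > 0: 0.00419V* = 0.343, so V* = 81.9.
Substitute into dV/dt = 0: 0.527(1 - 81.9/261) = 0.0253P*.
The bracket is 0.686, giving P* = 0.362/0.0253 = 14.3.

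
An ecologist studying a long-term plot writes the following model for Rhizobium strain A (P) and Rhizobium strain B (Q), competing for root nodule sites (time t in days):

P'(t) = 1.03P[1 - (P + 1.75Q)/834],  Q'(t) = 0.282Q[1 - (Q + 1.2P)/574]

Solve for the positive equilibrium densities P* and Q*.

Setting both brackets to zero gives the nullclines P + 1.75Q = 834 and 1.2P + Q = 574.
Substituting Q = 574 - 1.2P into the first: P(1 - 1.75·1.2) = 834 - 1.75·574.
So P* = -170/-1.1 = 155, and then Q* = 574 - 1.2·155 = 388.

P* ≈ 155, Q* ≈ 388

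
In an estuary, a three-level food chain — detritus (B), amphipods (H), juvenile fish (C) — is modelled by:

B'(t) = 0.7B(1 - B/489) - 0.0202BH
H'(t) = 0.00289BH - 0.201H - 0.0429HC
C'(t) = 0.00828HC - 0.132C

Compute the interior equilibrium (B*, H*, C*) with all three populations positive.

B* ≈ 264, H* ≈ 15.9, C* ≈ 13.1

From dC/dt = 0: 0.00828H* = 0.132, so H* = 15.9.
From dB/dt = 0: 0.7(1 - B*/489) = 0.0202·15.9, giving B* = 489·(1 - 0.46) = 264.
From dH/dt = 0: 0.00289·264 - 0.201 = 0.0429C*, so C* = 0.562/0.0429 = 13.1.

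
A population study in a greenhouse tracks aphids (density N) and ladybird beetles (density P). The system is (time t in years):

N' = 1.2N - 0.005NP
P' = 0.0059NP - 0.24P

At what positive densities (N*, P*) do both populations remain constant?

N* ≈ 40.7, P* ≈ 240

Set dP/dt = 0 with P > 0: 0.0059N - 0.24 = 0, so N* = 0.24/0.0059 = 40.7.
Set dN/dt = 0 with N > 0: 1.2 - 0.005P = 0, so P* = 1.2/0.005 = 240.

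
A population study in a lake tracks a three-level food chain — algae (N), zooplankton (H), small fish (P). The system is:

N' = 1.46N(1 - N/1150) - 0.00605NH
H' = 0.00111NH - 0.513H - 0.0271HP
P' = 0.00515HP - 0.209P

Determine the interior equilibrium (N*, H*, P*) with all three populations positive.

From dP/dt = 0: 0.00515H* = 0.209, so H* = 40.6.
From dN/dt = 0: 1.46(1 - N*/1150) = 0.00605·40.6, giving N* = 1150·(1 - 0.168) = 957.
From dH/dt = 0: 0.00111·957 - 0.513 = 0.0271P*, so P* = 0.549/0.0271 = 20.3.

N* ≈ 957, H* ≈ 40.6, P* ≈ 20.3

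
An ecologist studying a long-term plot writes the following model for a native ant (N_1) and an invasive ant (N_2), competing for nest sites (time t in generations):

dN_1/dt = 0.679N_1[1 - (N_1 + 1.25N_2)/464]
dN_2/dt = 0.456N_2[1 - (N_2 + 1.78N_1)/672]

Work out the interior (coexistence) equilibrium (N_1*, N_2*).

Setting both brackets to zero gives the nullclines N_1 + 1.25N_2 = 464 and 1.78N_1 + N_2 = 672.
Substituting N_2 = 672 - 1.78N_1 into the first: N_1(1 - 1.25·1.78) = 464 - 1.25·672.
So N_1* = -376/-1.23 = 307, and then N_2* = 672 - 1.78·307 = 126.

N_1* ≈ 307, N_2* ≈ 126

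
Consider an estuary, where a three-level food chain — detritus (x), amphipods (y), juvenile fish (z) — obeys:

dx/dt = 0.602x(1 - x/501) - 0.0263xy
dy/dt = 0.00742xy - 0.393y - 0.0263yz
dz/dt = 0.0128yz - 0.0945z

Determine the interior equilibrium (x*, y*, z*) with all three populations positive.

From dz/dt = 0: 0.0128y* = 0.0945, so y* = 7.38.
From dx/dt = 0: 0.602(1 - x*/501) = 0.0263·7.38, giving x* = 501·(1 - 0.323) = 339.
From dy/dt = 0: 0.00742·339 - 0.393 = 0.0263z*, so z* = 2.13/0.0263 = 80.8.

x* ≈ 339, y* ≈ 7.38, z* ≈ 80.8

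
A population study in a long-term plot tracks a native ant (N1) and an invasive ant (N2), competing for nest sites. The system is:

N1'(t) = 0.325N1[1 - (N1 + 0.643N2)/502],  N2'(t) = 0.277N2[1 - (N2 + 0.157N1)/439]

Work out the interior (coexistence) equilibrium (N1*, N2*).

N1* ≈ 244, N2* ≈ 401

Setting both brackets to zero gives the nullclines N1 + 0.643N2 = 502 and 0.157N1 + N2 = 439.
Substituting N2 = 439 - 0.157N1 into the first: N1(1 - 0.643·0.157) = 502 - 0.643·439.
So N1* = 220/0.899 = 244, and then N2* = 439 - 0.157·244 = 401.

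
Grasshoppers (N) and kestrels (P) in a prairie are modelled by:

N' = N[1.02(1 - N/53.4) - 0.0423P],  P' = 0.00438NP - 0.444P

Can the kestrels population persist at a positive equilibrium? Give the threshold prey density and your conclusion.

Threshold N = 101; K < 101, so no, the predator goes extinct.

The predator equation gives dP/dt > 0 only when N > 0.444/0.00438 = 101.
Without the predator, N → K = 53.4. Since 53.4 < 101, the predator cannot invade.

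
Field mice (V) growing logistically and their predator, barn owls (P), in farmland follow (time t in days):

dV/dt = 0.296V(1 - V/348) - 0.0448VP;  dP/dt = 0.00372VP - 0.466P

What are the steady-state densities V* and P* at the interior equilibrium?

V* ≈ 125, P* ≈ 4.23

From dP/dt = 0 with P > 0: 0.00372V* = 0.466, so V* = 125.
Substitute into dV/dt = 0: 0.296(1 - 125/348) = 0.0448P*.
The bracket is 0.64, giving P* = 0.189/0.0448 = 4.23.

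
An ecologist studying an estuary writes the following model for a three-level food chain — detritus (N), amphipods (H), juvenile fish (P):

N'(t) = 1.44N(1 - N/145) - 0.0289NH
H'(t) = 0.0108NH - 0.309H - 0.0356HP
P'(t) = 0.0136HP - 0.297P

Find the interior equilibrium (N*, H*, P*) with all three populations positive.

From dP/dt = 0: 0.0136H* = 0.297, so H* = 21.8.
From dN/dt = 0: 1.44(1 - N*/145) = 0.0289·21.8, giving N* = 145·(1 - 0.438) = 81.4.
From dH/dt = 0: 0.0108·81.4 - 0.309 = 0.0356P*, so P* = 0.571/0.0356 = 16.

N* ≈ 81.4, H* ≈ 21.8, P* ≈ 16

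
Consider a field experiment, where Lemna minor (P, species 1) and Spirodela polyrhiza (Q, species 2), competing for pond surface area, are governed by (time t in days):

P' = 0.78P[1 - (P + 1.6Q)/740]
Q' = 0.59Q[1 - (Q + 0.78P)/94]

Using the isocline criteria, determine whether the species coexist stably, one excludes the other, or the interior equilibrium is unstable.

species 1 excludes species 2

Compare the nullcline intercepts: K1/α12 = 740/1.6 = 462 > K2 = 94; K2/α21 = 94/0.78 = 121 < K1 = 740.
Since the inequalities point opposite ways, species 1 can invade but species 2 cannot.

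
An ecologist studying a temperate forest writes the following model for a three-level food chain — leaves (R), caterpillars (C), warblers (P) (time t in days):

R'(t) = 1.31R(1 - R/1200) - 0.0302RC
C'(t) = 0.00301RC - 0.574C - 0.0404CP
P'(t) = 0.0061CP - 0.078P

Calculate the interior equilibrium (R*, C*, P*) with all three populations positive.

From dP/dt = 0: 0.0061C* = 0.078, so C* = 12.8.
From dR/dt = 0: 1.31(1 - R*/1200) = 0.0302·12.8, giving R* = 1200·(1 - 0.295) = 846.
From dC/dt = 0: 0.00301·846 - 0.574 = 0.0404P*, so P* = 1.97/0.0404 = 48.8.

R* ≈ 846, C* ≈ 12.8, P* ≈ 48.8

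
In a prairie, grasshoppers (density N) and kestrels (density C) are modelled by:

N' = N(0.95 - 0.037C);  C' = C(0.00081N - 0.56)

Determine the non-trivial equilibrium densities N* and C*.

Set dC/dt = 0 with C > 0: 0.00081N - 0.56 = 0, so N* = 0.56/0.00081 = 691.
Set dN/dt = 0 with N > 0: 0.95 - 0.037C = 0, so C* = 0.95/0.037 = 25.7.

N* ≈ 691, C* ≈ 25.7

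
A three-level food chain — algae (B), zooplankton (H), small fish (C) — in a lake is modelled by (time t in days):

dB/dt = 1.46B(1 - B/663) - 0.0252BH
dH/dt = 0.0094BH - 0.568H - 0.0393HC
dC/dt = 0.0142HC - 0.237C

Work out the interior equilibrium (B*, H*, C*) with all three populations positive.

B* ≈ 472, H* ≈ 16.7, C* ≈ 98.4

From dC/dt = 0: 0.0142H* = 0.237, so H* = 16.7.
From dB/dt = 0: 1.46(1 - B*/663) = 0.0252·16.7, giving B* = 663·(1 - 0.288) = 472.
From dH/dt = 0: 0.0094·472 - 0.568 = 0.0393C*, so C* = 3.87/0.0393 = 98.4.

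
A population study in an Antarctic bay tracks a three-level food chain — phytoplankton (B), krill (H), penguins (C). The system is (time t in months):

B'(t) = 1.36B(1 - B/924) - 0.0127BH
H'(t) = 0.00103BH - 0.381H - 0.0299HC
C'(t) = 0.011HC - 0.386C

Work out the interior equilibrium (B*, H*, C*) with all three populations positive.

B* ≈ 621, H* ≈ 35.1, C* ≈ 8.66

From dC/dt = 0: 0.011H* = 0.386, so H* = 35.1.
From dB/dt = 0: 1.36(1 - B*/924) = 0.0127·35.1, giving B* = 924·(1 - 0.328) = 621.
From dH/dt = 0: 0.00103·621 - 0.381 = 0.0299C*, so C* = 0.259/0.0299 = 8.66.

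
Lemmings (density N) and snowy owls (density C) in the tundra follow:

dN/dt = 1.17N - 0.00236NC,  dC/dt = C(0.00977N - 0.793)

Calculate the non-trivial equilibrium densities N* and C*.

N* ≈ 81.2, C* ≈ 496

Set dC/dt = 0 with C > 0: 0.00977N - 0.793 = 0, so N* = 0.793/0.00977 = 81.2.
Set dN/dt = 0 with N > 0: 1.17 - 0.00236C = 0, so C* = 1.17/0.00236 = 496.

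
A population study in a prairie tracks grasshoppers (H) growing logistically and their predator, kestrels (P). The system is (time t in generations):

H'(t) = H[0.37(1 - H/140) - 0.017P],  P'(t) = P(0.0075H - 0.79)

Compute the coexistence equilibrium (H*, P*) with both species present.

From dP/dt = 0 with P > 0: 0.0075H* = 0.79, so H* = 105.
Substitute into dH/dt = 0: 0.37(1 - 105/140) = 0.017P*.
The bracket is 0.248, giving P* = 0.0916/0.017 = 5.39.

H* ≈ 105, P* ≈ 5.39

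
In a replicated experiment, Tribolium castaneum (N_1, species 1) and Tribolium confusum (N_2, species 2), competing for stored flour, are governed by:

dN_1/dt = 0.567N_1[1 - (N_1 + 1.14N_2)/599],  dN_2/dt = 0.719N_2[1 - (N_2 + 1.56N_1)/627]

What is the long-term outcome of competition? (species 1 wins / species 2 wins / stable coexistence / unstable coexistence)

unstable coexistence (outcome depends on initial conditions)

Compare the nullcline intercepts: K1/α12 = 599/1.14 = 525 < K2 = 627; K2/α21 = 627/1.56 = 402 < K1 = 599.
Since both are reversed, neither can invade when rare; the interior point is a saddle.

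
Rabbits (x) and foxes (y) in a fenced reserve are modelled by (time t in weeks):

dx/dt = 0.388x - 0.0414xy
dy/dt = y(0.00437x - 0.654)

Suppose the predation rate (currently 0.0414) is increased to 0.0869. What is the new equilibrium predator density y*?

y* ≈ 4.46

At the interior fixed point, setting dx/dt = 0 with x > 0 fixes y* = (prey growth rate)/(xy coefficient) — independent of the other coefficients.
With the change, y* = 0.388/0.0869 = 4.46; it falls from 9.37.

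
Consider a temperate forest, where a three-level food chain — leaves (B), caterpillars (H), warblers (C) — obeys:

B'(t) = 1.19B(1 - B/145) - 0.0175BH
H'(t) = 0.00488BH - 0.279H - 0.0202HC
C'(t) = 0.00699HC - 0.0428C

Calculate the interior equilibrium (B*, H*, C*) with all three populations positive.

B* ≈ 132, H* ≈ 6.12, C* ≈ 18.1

From dC/dt = 0: 0.00699H* = 0.0428, so H* = 6.12.
From dB/dt = 0: 1.19(1 - B*/145) = 0.0175·6.12, giving B* = 145·(1 - 0.09) = 132.
From dH/dt = 0: 0.00488·132 - 0.279 = 0.0202C*, so C* = 0.365/0.0202 = 18.1.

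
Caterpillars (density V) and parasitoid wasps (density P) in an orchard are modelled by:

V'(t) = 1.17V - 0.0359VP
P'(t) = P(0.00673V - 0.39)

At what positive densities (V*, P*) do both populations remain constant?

V* ≈ 57.9, P* ≈ 32.6

Set dP/dt = 0 with P > 0: 0.00673V - 0.39 = 0, so V* = 0.39/0.00673 = 57.9.
Set dV/dt = 0 with V > 0: 1.17 - 0.0359P = 0, so P* = 1.17/0.0359 = 32.6.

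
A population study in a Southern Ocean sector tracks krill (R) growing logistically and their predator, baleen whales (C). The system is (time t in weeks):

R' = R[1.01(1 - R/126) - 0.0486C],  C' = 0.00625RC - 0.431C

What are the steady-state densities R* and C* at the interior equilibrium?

From dC/dt = 0 with C > 0: 0.00625R* = 0.431, so R* = 69.
Substitute into dR/dt = 0: 1.01(1 - 69/126) = 0.0486C*.
The bracket is 0.453, giving C* = 0.457/0.0486 = 9.41.

R* ≈ 69, C* ≈ 9.41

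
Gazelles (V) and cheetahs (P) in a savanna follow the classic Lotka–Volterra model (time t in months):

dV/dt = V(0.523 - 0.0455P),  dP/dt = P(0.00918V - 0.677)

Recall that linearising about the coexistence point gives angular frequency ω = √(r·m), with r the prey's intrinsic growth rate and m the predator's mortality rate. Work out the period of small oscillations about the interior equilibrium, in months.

T ≈ 10.6 months

Here r = 0.523 and m = 0.677, so r·m = 0.354.
ω = √0.354 = 0.595 per month, hence T = 2π/ω ≈ 10.6 months.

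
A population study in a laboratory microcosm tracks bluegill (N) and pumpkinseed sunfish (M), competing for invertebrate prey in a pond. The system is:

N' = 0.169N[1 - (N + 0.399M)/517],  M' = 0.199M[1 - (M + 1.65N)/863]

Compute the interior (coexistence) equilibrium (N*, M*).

Setting both brackets to zero gives the nullclines N + 0.399M = 517 and 1.65N + M = 863.
Substituting M = 863 - 1.65N into the first: N(1 - 0.399·1.65) = 517 - 0.399·863.
So N* = 173/0.342 = 505, and then M* = 863 - 1.65·505 = 29.1.

N* ≈ 505, M* ≈ 29.1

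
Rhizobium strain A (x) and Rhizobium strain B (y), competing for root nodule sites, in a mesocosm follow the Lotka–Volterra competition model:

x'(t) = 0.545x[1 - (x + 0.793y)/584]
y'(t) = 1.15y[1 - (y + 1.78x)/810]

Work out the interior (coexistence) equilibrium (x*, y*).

Setting both brackets to zero gives the nullclines x + 0.793y = 584 and 1.78x + y = 810.
Substituting y = 810 - 1.78x into the first: x(1 - 0.793·1.78) = 584 - 0.793·810.
So x* = -58.3/-0.412 = 142, and then y* = 810 - 1.78·142 = 558.

x* ≈ 142, y* ≈ 558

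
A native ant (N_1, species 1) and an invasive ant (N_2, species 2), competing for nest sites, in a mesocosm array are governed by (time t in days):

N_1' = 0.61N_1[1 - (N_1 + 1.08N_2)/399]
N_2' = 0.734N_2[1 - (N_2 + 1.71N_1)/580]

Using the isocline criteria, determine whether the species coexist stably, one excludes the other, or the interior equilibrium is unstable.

unstable coexistence (outcome depends on initial conditions)

Compare the nullcline intercepts: K1/α12 = 399/1.08 = 369 < K2 = 580; K2/α21 = 580/1.71 = 339 < K1 = 399.
Since both are reversed, neither can invade when rare; the interior point is a saddle.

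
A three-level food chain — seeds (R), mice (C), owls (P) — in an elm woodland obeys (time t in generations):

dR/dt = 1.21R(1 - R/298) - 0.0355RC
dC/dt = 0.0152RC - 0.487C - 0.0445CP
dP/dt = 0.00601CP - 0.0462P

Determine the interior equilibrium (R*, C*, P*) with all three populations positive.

R* ≈ 231, C* ≈ 7.69, P* ≈ 67.9

From dP/dt = 0: 0.00601C* = 0.0462, so C* = 7.69.
From dR/dt = 0: 1.21(1 - R*/298) = 0.0355·7.69, giving R* = 298·(1 - 0.226) = 231.
From dC/dt = 0: 0.0152·231 - 0.487 = 0.0445P*, so P* = 3.02/0.0445 = 67.9.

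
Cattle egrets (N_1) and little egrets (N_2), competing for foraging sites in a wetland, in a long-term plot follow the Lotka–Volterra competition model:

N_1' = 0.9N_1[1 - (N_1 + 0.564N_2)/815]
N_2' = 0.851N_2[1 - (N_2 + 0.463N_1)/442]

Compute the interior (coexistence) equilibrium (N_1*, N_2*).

N_1* ≈ 766, N_2* ≈ 87.5

Setting both brackets to zero gives the nullclines N_1 + 0.564N_2 = 815 and 0.463N_1 + N_2 = 442.
Substituting N_2 = 442 - 0.463N_1 into the first: N_1(1 - 0.564·0.463) = 815 - 0.564·442.
So N_1* = 566/0.739 = 766, and then N_2* = 442 - 0.463·766 = 87.5.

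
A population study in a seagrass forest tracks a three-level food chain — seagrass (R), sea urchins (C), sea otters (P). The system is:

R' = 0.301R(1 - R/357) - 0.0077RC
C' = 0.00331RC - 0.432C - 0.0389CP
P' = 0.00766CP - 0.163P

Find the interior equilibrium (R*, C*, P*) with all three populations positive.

R* ≈ 163, C* ≈ 21.3, P* ≈ 2.74

From dP/dt = 0: 0.00766C* = 0.163, so C* = 21.3.
From dR/dt = 0: 0.301(1 - R*/357) = 0.0077·21.3, giving R* = 357·(1 - 0.544) = 163.
From dC/dt = 0: 0.00331·163 - 0.432 = 0.0389P*, so P* = 0.106/0.0389 = 2.74.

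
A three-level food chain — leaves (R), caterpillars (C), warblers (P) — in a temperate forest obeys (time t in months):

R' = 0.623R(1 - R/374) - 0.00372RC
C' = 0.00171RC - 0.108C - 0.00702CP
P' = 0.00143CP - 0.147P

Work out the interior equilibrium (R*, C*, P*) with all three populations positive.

From dP/dt = 0: 0.00143C* = 0.147, so C* = 103.
From dR/dt = 0: 0.623(1 - R*/374) = 0.00372·103, giving R* = 374·(1 - 0.614) = 144.
From dC/dt = 0: 0.00171·144 - 0.108 = 0.00702P*, so P* = 0.139/0.00702 = 19.8.

R* ≈ 144, C* ≈ 103, P* ≈ 19.8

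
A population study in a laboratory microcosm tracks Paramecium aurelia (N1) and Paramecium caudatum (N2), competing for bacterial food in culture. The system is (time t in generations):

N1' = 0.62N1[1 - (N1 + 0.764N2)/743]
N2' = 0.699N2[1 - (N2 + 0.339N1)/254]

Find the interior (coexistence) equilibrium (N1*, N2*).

Setting both brackets to zero gives the nullclines N1 + 0.764N2 = 743 and 0.339N1 + N2 = 254.
Substituting N2 = 254 - 0.339N1 into the first: N1(1 - 0.764·0.339) = 743 - 0.764·254.
So N1* = 549/0.741 = 741, and then N2* = 254 - 0.339·741 = 2.87.

N1* ≈ 741, N2* ≈ 2.87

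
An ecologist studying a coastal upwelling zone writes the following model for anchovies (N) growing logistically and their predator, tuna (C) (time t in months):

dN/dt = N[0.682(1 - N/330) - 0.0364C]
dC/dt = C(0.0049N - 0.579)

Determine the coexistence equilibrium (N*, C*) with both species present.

N* ≈ 118, C* ≈ 12

From dC/dt = 0 with C > 0: 0.0049N* = 0.579, so N* = 118.
Substitute into dN/dt = 0: 0.682(1 - 118/330) = 0.0364C*.
The bracket is 0.642, giving C* = 0.438/0.0364 = 12.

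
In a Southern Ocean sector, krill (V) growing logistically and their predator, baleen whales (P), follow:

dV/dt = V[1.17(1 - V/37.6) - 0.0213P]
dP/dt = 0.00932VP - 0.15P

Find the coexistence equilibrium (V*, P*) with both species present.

From dP/dt = 0 with P > 0: 0.00932V* = 0.15, so V* = 16.1.
Substitute into dV/dt = 0: 1.17(1 - 16.1/37.6) = 0.0213P*.
The bracket is 0.572, giving P* = 0.669/0.0213 = 31.4.

V* ≈ 16.1, P* ≈ 31.4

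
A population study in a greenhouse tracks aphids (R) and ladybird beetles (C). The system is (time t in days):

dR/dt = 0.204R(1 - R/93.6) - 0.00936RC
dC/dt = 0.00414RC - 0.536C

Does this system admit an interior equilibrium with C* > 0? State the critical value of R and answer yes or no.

Threshold R = 129; K < 129, so no, the predator goes extinct.

The predator equation gives dC/dt > 0 only when R > 0.536/0.00414 = 129.
Without the predator, R → K = 93.6. Since 93.6 < 129, the predator cannot invade.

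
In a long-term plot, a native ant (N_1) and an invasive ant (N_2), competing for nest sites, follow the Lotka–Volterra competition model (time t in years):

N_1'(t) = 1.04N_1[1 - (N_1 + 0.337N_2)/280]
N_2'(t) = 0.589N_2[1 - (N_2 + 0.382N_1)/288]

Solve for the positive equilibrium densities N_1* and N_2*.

Setting both brackets to zero gives the nullclines N_1 + 0.337N_2 = 280 and 0.382N_1 + N_2 = 288.
Substituting N_2 = 288 - 0.382N_1 into the first: N_1(1 - 0.337·0.382) = 280 - 0.337·288.
So N_1* = 183/0.871 = 210, and then N_2* = 288 - 0.382·210 = 208.

N_1* ≈ 210, N_2* ≈ 208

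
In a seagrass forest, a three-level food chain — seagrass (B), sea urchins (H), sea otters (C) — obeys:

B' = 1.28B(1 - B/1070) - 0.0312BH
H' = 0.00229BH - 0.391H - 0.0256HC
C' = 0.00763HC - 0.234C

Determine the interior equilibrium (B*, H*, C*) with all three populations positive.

From dC/dt = 0: 0.00763H* = 0.234, so H* = 30.7.
From dB/dt = 0: 1.28(1 - B*/1070) = 0.0312·30.7, giving B* = 1070·(1 - 0.748) = 270.
From dH/dt = 0: 0.00229·270 - 0.391 = 0.0256C*, so C* = 0.228/0.0256 = 8.89.

B* ≈ 270, H* ≈ 30.7, C* ≈ 8.89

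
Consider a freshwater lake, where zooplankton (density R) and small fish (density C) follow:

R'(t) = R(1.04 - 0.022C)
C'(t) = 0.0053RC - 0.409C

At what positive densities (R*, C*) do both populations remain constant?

Set dC/dt = 0 with C > 0: 0.0053R - 0.409 = 0, so R* = 0.409/0.0053 = 77.2.
Set dR/dt = 0 with R > 0: 1.04 - 0.022C = 0, so C* = 1.04/0.022 = 47.3.

R* ≈ 77.2, C* ≈ 47.3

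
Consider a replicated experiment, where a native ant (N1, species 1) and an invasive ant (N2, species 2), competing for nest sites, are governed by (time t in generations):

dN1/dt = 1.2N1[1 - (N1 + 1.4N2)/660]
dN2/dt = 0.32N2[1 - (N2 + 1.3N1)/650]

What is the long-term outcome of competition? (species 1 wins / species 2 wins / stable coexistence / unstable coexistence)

Compare the nullcline intercepts: K1/α12 = 660/1.4 = 471 < K2 = 650; K2/α21 = 650/1.3 = 500 < K1 = 660.
Since both are reversed, neither can invade when rare; the interior point is a saddle.

unstable coexistence (outcome depends on initial conditions)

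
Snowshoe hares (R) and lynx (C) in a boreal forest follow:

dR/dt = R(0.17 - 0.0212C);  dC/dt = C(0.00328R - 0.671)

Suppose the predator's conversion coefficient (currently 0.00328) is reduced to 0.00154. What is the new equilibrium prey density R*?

R* ≈ 436

At the interior fixed point, setting dC/dt = 0 with C > 0 fixes R* = (predator death rate)/(RC coefficient) — independent of the other coefficients.
With the change, R* = 0.671/0.00154 = 436; it rises from 205.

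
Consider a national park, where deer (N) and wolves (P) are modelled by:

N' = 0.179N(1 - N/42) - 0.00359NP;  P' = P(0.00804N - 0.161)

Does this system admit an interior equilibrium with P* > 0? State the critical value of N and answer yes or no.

The predator equation gives dP/dt > 0 only when N > 0.161/0.00804 = 20.
Without the predator, N → K = 42. Since 42 > 20, the predator can invade and persist.

Threshold N = 20; K > 20, so yes, the predator persists.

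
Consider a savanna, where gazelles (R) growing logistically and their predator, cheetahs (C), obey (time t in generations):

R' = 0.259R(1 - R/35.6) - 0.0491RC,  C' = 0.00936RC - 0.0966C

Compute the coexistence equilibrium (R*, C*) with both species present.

From dC/dt = 0 with C > 0: 0.00936R* = 0.0966, so R* = 10.3.
Substitute into dR/dt = 0: 0.259(1 - 10.3/35.6) = 0.0491C*.
The bracket is 0.71, giving C* = 0.184/0.0491 = 3.75.

R* ≈ 10.3, C* ≈ 3.75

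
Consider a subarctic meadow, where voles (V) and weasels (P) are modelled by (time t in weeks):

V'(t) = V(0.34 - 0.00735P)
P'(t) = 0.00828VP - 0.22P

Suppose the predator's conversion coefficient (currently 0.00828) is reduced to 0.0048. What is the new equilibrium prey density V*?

V* ≈ 45.8

At the interior fixed point, setting dP/dt = 0 with P > 0 fixes V* = (predator death rate)/(VP coefficient) — independent of the other coefficients.
With the change, V* = 0.22/0.0048 = 45.8; it rises from 26.6.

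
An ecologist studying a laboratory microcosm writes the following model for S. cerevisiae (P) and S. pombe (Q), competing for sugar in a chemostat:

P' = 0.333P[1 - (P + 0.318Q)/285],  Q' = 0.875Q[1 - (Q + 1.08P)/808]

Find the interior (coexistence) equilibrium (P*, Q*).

Setting both brackets to zero gives the nullclines P + 0.318Q = 285 and 1.08P + Q = 808.
Substituting Q = 808 - 1.08P into the first: P(1 - 0.318·1.08) = 285 - 0.318·808.
So P* = 28.1/0.657 = 42.7, and then Q* = 808 - 1.08·42.7 = 762.

P* ≈ 42.7, Q* ≈ 762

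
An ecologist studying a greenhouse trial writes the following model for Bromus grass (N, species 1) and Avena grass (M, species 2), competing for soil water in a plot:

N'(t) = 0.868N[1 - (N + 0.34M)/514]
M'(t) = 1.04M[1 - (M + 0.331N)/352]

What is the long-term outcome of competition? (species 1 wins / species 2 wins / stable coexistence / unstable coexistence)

Compare the nullcline intercepts: K1/α12 = 514/0.34 = 1510 > K2 = 352; K2/α21 = 352/0.331 = 1060 > K1 = 514.
Since both inequalities hold, each species can invade when rare, so the interior equilibrium is stable.

stable coexistence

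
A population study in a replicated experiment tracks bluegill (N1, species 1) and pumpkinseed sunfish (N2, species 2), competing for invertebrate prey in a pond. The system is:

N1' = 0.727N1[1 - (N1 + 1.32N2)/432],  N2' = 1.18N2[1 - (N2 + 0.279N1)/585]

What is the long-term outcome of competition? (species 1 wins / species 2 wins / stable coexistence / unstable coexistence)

species 2 excludes species 1

Compare the nullcline intercepts: K1/α12 = 432/1.32 = 327 < K2 = 585; K2/α21 = 585/0.279 = 2100 > K1 = 432.
Since the inequalities point opposite ways, species 2 can invade but species 1 cannot.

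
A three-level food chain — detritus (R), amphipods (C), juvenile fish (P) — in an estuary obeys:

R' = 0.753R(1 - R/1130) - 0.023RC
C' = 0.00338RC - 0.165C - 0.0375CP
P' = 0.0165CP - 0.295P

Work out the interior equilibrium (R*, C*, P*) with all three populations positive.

From dP/dt = 0: 0.0165C* = 0.295, so C* = 17.9.
From dR/dt = 0: 0.753(1 - R*/1130) = 0.023·17.9, giving R* = 1130·(1 - 0.546) = 513.
From dC/dt = 0: 0.00338·513 - 0.165 = 0.0375P*, so P* = 1.57/0.0375 = 41.8.

R* ≈ 513, C* ≈ 17.9, P* ≈ 41.8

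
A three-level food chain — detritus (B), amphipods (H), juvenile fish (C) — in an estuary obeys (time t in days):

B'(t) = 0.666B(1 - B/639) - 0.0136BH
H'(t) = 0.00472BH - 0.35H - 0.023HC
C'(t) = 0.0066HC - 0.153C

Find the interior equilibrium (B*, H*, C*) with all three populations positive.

B* ≈ 337, H* ≈ 23.2, C* ≈ 53.8

From dC/dt = 0: 0.0066H* = 0.153, so H* = 23.2.
From dB/dt = 0: 0.666(1 - B*/639) = 0.0136·23.2, giving B* = 639·(1 - 0.473) = 337.
From dH/dt = 0: 0.00472·337 - 0.35 = 0.023C*, so C* = 1.24/0.023 = 53.8.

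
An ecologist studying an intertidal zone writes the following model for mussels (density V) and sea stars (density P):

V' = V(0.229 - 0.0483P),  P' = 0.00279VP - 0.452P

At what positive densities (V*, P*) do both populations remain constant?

Set dP/dt = 0 with P > 0: 0.00279V - 0.452 = 0, so V* = 0.452/0.00279 = 162.
Set dV/dt = 0 with V > 0: 0.229 - 0.0483P = 0, so P* = 0.229/0.0483 = 4.74.

V* ≈ 162, P* ≈ 4.74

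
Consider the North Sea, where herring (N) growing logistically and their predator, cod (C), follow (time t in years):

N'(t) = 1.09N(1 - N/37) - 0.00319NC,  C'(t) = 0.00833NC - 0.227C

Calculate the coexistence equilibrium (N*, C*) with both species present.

From dC/dt = 0 with C > 0: 0.00833N* = 0.227, so N* = 27.3.
Substitute into dN/dt = 0: 1.09(1 - 27.3/37) = 0.00319C*.
The bracket is 0.263, giving C* = 0.287/0.00319 = 90.

N* ≈ 27.3, C* ≈ 90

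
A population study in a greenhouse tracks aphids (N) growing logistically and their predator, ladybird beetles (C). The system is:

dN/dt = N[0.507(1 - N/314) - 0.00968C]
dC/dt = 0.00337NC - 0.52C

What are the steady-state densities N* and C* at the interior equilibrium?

From dC/dt = 0 with C > 0: 0.00337N* = 0.52, so N* = 154.
Substitute into dN/dt = 0: 0.507(1 - 154/314) = 0.00968C*.
The bracket is 0.509, giving C* = 0.258/0.00968 = 26.6.

N* ≈ 154, C* ≈ 26.6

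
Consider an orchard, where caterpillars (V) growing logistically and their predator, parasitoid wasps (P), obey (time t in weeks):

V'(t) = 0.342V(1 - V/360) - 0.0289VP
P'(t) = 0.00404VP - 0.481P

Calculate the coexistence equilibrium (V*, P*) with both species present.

V* ≈ 119, P* ≈ 7.92

From dP/dt = 0 with P > 0: 0.00404V* = 0.481, so V* = 119.
Substitute into dV/dt = 0: 0.342(1 - 119/360) = 0.0289P*.
The bracket is 0.669, giving P* = 0.229/0.0289 = 7.92.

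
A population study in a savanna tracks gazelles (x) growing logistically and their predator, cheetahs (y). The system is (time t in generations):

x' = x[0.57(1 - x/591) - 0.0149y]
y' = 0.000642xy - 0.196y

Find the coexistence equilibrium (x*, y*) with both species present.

x* ≈ 305, y* ≈ 18.5

From dy/dt = 0 with y > 0: 0.000642x* = 0.196, so x* = 305.
Substitute into dx/dt = 0: 0.57(1 - 305/591) = 0.0149y*.
The bracket is 0.483, giving y* = 0.276/0.0149 = 18.5.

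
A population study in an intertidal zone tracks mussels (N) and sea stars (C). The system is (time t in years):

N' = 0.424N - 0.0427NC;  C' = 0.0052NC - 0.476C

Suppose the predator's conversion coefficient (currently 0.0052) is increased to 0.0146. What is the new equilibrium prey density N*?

At the interior fixed point, setting dC/dt = 0 with C > 0 fixes N* = (predator death rate)/(NC coefficient) — independent of the other coefficients.
With the change, N* = 0.476/0.0146 = 32.6; it falls from 91.5.

N* ≈ 32.6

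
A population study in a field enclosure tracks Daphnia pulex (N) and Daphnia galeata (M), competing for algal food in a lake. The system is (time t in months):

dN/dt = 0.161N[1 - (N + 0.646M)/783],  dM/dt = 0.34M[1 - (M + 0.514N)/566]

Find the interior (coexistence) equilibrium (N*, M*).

N* ≈ 625, M* ≈ 245

Setting both brackets to zero gives the nullclines N + 0.646M = 783 and 0.514N + M = 566.
Substituting M = 566 - 0.514N into the first: N(1 - 0.646·0.514) = 783 - 0.646·566.
So N* = 417/0.668 = 625, and then M* = 566 - 0.514·625 = 245.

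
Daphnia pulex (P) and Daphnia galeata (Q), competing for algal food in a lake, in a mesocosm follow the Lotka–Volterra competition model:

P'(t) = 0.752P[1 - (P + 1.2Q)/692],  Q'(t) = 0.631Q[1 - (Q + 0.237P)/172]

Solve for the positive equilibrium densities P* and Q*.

P* ≈ 679, Q* ≈ 11.2

Setting both brackets to zero gives the nullclines P + 1.2Q = 692 and 0.237P + Q = 172.
Substituting Q = 172 - 0.237P into the first: P(1 - 1.2·0.237) = 692 - 1.2·172.
So P* = 486/0.716 = 679, and then Q* = 172 - 0.237·679 = 11.2.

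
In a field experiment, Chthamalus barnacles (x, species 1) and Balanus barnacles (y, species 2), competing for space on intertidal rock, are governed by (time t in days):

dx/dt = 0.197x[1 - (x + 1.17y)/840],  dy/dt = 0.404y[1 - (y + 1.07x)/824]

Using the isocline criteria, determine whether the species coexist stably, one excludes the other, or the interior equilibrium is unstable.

unstable coexistence (outcome depends on initial conditions)

Compare the nullcline intercepts: K1/α12 = 840/1.17 = 718 < K2 = 824; K2/α21 = 824/1.07 = 770 < K1 = 840.
Since both are reversed, neither can invade when rare; the interior point is a saddle.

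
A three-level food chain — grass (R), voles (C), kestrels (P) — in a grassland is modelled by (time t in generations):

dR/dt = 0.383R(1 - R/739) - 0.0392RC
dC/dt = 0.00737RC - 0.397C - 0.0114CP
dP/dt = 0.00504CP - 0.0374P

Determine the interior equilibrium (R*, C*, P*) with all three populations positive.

R* ≈ 178, C* ≈ 7.42, P* ≈ 80.1

From dP/dt = 0: 0.00504C* = 0.0374, so C* = 7.42.
From dR/dt = 0: 0.383(1 - R*/739) = 0.0392·7.42, giving R* = 739·(1 - 0.76) = 178.
From dC/dt = 0: 0.00737·178 - 0.397 = 0.0114P*, so P* = 0.913/0.0114 = 80.1.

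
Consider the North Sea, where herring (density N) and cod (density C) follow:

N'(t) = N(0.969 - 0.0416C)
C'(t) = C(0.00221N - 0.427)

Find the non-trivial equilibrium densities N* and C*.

N* ≈ 193, C* ≈ 23.3

Set dC/dt = 0 with C > 0: 0.00221N - 0.427 = 0, so N* = 0.427/0.00221 = 193.
Set dN/dt = 0 with N > 0: 0.969 - 0.0416C = 0, so C* = 0.969/0.0416 = 23.3.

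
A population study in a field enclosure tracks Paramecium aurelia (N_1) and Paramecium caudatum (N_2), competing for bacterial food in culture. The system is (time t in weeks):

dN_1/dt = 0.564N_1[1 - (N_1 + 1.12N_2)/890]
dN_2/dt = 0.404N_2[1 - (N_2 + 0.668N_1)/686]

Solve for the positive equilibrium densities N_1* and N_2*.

Setting both brackets to zero gives the nullclines N_1 + 1.12N_2 = 890 and 0.668N_1 + N_2 = 686.
Substituting N_2 = 686 - 0.668N_1 into the first: N_1(1 - 1.12·0.668) = 890 - 1.12·686.
So N_1* = 122/0.252 = 483, and then N_2* = 686 - 0.668·483 = 363.

N_1* ≈ 483, N_2* ≈ 363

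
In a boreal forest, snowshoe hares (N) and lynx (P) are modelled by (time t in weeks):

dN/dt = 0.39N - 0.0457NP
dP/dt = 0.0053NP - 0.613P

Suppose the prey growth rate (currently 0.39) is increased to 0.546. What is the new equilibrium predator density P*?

P* ≈ 11.9

At the interior fixed point, setting dN/dt = 0 with N > 0 fixes P* = (prey growth rate)/(NP coefficient) — independent of the other coefficients.
With the change, P* = 0.546/0.0457 = 11.9; it rises from 8.53.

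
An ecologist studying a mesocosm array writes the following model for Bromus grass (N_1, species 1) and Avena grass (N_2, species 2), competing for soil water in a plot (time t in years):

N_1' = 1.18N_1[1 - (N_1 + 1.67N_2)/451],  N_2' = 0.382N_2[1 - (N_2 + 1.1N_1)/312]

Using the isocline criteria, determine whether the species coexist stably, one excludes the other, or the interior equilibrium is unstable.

unstable coexistence (outcome depends on initial conditions)

Compare the nullcline intercepts: K1/α12 = 451/1.67 = 270 < K2 = 312; K2/α21 = 312/1.1 = 284 < K1 = 451.
Since both are reversed, neither can invade when rare; the interior point is a saddle.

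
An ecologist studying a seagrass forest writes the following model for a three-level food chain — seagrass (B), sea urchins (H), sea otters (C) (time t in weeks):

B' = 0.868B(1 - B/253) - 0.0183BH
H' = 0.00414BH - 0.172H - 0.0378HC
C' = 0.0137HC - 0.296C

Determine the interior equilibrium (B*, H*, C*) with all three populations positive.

From dC/dt = 0: 0.0137H* = 0.296, so H* = 21.6.
From dB/dt = 0: 0.868(1 - B*/253) = 0.0183·21.6, giving B* = 253·(1 - 0.456) = 138.
From dH/dt = 0: 0.00414·138 - 0.172 = 0.0378C*, so C* = 0.398/0.0378 = 10.5.

B* ≈ 138, H* ≈ 21.6, C* ≈ 10.5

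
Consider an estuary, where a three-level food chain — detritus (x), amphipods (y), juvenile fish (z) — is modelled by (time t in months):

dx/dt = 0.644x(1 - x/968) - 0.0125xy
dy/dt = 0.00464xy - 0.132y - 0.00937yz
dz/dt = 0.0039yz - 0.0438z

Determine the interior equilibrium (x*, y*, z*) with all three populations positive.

x* ≈ 757, y* ≈ 11.2, z* ≈ 361

From dz/dt = 0: 0.0039y* = 0.0438, so y* = 11.2.
From dx/dt = 0: 0.644(1 - x*/968) = 0.0125·11.2, giving x* = 968·(1 - 0.218) = 757.
From dy/dt = 0: 0.00464·757 - 0.132 = 0.00937z*, so z* = 3.38/0.00937 = 361.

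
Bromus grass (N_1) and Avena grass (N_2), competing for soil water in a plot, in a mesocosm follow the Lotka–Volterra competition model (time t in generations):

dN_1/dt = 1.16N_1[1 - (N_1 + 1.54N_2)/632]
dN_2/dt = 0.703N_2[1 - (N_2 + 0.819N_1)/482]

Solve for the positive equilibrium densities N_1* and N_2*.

Setting both brackets to zero gives the nullclines N_1 + 1.54N_2 = 632 and 0.819N_1 + N_2 = 482.
Substituting N_2 = 482 - 0.819N_1 into the first: N_1(1 - 1.54·0.819) = 632 - 1.54·482.
So N_1* = -110/-0.261 = 422, and then N_2* = 482 - 0.819·422 = 136.

N_1* ≈ 422, N_2* ≈ 136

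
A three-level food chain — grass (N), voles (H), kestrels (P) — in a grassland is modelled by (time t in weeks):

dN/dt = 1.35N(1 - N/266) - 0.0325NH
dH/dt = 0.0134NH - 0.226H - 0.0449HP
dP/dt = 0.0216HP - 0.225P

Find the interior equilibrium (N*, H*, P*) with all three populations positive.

N* ≈ 199, H* ≈ 10.4, P* ≈ 54.4

From dP/dt = 0: 0.0216H* = 0.225, so H* = 10.4.
From dN/dt = 0: 1.35(1 - N*/266) = 0.0325·10.4, giving N* = 266·(1 - 0.251) = 199.
From dH/dt = 0: 0.0134·199 - 0.226 = 0.0449P*, so P* = 2.44/0.0449 = 54.4.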